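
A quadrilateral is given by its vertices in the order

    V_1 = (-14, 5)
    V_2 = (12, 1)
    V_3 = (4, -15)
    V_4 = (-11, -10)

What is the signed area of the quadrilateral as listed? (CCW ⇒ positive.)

V_1→V_2: (-14)(1) − (12)(5) = -74
V_2→V_3: (12)(-15) − (4)(1) = -184
V_3→V_4: (4)(-10) − (-11)(-15) = -205
V_4→V_1: (-11)(5) − (-14)(-10) = -195
Σ = -658
Signed area = Σ/2 = -329 (negative ⇒ clockwise traversal).

-329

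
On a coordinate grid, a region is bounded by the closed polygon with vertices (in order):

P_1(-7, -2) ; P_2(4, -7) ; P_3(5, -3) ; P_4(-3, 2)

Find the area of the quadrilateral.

Apply the shoelace (surveyor's) formula: 2A = Σ (x_i·y_{i+1} − x_{i+1}·y_i), indices taken mod 4.
P_1→P_2: (-7)(-7) − (4)(-2) = 57
P_2→P_3: (4)(-3) − (5)(-7) = 23
P_3→P_4: (5)(2) − (-3)(-3) = 1
P_4→P_1: (-3)(-2) − (-7)(2) = 20
Σ = 101
Area = |Σ|/2 = 50.5.

50.5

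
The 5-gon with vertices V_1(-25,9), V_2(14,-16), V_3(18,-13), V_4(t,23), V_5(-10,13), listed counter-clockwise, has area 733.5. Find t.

Write out the shoelace sum; only the two edges meeting at V_4 involve t:
2·Area = [(18·23 − t·(-13)) + (t·13 − (-10)·23)] + 615
       = 26·t + 1259 = 1467
⇒ t = 8.

8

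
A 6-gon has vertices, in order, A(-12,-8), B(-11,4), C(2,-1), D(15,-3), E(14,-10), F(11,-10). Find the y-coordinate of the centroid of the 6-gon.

Apply the shoelace (surveyor's) formula. First the cross-terms c_i = x_i·y_{i+1} − x_{i+1}·y_i:
  -136, 3, 9, -108, -30, -208  ⇒  2A = -470, A = -235.
Then Σ (y_i + y_{i+1})·c_i = 6265, so ȳ = 6265 / (6·(-235)) = -1253/282.

-1253/282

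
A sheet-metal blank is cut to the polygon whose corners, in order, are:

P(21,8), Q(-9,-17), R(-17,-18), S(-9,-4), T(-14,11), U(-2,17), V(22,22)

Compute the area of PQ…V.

Apply the surveyor's formula: 2A = Σ (x_i·y_{i+1} − x_{i+1}·y_i), indices taken mod 7.
Σ = (-285) + (-127) + (-94) + (-155) + (-216) + (-418) + (-286) = -1581
Area = |Σ|/2 = 790.5.

790.5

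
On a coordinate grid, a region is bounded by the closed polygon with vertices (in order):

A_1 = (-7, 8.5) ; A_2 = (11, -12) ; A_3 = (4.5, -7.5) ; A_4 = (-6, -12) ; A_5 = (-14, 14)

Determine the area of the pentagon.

Σ = (-9.5) + (-28.5) + (-99) + (-252) + (-21) = -410
Area = |Σ|/2 = 205.

205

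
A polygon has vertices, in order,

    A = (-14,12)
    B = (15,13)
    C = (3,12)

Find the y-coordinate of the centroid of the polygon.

37/3

Apply the surveyor's formula. First the cross-terms c_i = x_i·y_{i+1} − x_{i+1}·y_i:
  -362, 141, 204  ⇒  2A = -17, A = -8.5.
Then Σ (y_i + y_{i+1})·c_i = -629, so ȳ = -629 / (6·(-8.5)) = 37/3.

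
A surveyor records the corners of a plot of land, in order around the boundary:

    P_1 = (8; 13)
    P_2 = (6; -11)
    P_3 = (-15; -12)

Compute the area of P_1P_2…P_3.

Apply Gauss's area formula: 2A = Σ (x_i·y_{i+1} − x_{i+1}·y_i), indices taken mod 3.
Cross-terms: -166, -237, -99  ⇒  Σ = -502
Area = |Σ|/2 = 251.

251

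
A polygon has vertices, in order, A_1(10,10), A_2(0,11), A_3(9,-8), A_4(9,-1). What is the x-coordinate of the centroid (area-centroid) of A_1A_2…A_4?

Apply the shoelace (surveyor's) formula. First the cross-terms c_i = x_i·y_{i+1} − x_{i+1}·y_i:
  110, -99, 63, 100  ⇒  2A = 174, A = 87.
Then Σ (x_i + x_{i+1})·c_i = 3243, so x̄ = 3243 / (6·87) = 1081/174.

1081/174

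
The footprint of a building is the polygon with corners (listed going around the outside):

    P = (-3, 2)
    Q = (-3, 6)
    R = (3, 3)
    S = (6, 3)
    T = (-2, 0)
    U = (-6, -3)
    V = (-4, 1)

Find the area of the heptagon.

29.5

P→Q: (-3)(6) − (-3)(2) = -12
Q→R: (-3)(3) − (3)(6) = -27
R→S: (3)(3) − (6)(3) = -9
S→T: (6)(0) − (-2)(3) = 6
T→U: (-2)(-3) − (-6)(0) = 6
U→V: (-6)(1) − (-4)(-3) = -18
V→P: (-4)(2) − (-3)(1) = -5
Σ = -59
Area = |Σ|/2 = 29.5.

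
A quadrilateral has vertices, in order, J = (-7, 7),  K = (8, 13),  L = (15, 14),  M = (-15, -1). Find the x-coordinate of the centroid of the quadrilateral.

Apply Gauss's area formula. First the cross-terms c_i = x_i·y_{i+1} − x_{i+1}·y_i:
  -147, -83, 195, -112  ⇒  2A = -147, A = -73.5.
Then Σ (x_i + x_{i+1})·c_i = 408, so x̄ = 408 / (6·(-73.5)) = -136/147.

-136/147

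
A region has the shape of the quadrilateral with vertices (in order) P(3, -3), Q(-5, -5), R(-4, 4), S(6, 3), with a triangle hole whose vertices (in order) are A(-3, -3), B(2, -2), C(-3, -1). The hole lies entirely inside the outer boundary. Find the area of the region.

Outer boundary:
Apply Gauss's area formula: 2A = Σ (x_i·y_{i+1} − x_{i+1}·y_i), indices taken mod 4.
Cross-terms: -30, -40, -36, -27  ⇒  Σ = -133
Area = |Σ|/2 = 66.5.
Hole:
A→B: (-3)(-2) − (2)(-3) = 12
B→C: (2)(-1) − (-3)(-2) = -8
C→A: (-3)(-3) − (-3)(-1) = 6
Σ = 10
Area = |Σ|/2 = 5.
Net area = 66.5 − 5 = 61.5.

61.5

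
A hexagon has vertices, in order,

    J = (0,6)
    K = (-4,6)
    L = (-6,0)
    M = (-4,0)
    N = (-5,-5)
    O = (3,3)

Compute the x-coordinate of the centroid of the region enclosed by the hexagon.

-97/49

Apply the surveyor's formula. First the cross-terms c_i = x_i·y_{i+1} − x_{i+1}·y_i:
  24, 36, 0, 20, 0, 18  ⇒  2A = 98, A = 49.
Then Σ (x_i + x_{i+1})·c_i = -582, so x̄ = -582 / (6·49) = -97/49.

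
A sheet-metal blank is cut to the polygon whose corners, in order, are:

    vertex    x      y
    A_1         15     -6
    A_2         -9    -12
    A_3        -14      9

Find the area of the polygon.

267

Σ = (-234) + (-249) + (-51) = -534
Area = |Σ|/2 = 267.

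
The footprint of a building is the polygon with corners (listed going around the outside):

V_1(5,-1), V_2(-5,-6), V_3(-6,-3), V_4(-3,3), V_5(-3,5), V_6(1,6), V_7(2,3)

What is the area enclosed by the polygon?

69

Apply the shoelace formula: 2A = Σ (x_i·y_{i+1} − x_{i+1}·y_i), indices taken mod 7.
V_1→V_2: (5)(-6) − (-5)(-1) = -35
V_2→V_3: (-5)(-3) − (-6)(-6) = -21
V_3→V_4: (-6)(3) − (-3)(-3) = -27
V_4→V_5: (-3)(5) − (-3)(3) = -6
V_5→V_6: (-3)(6) − (1)(5) = -23
V_6→V_7: (1)(3) − (2)(6) = -9
V_7→V_1: (2)(-1) − (5)(3) = -17
Σ = -138
Area = |Σ|/2 = 69.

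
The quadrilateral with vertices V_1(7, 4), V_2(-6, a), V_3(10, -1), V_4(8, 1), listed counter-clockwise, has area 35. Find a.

Write out the shoelace sum; only the two edges meeting at V_2 involve a:
2·Area = [(7·a − (-6)·4) + ((-6)·(-1) − 10·a)] + 43
       = -3·a + 73 = 70
⇒ a = 1.

1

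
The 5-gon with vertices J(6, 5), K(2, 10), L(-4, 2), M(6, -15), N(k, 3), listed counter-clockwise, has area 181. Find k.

Write out the shoelace sum; only the two edges meeting at N involve k:
2·Area = [(6·3 − k·(-15)) + (k·5 − 6·3)] + 142
       = 20·k + 142 = 362
⇒ k = 11.

11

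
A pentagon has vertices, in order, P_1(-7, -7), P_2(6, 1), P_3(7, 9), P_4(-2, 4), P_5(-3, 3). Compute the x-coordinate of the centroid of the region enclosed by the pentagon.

89/132

Apply the shoelace (surveyor's) formula. First the cross-terms c_i = x_i·y_{i+1} − x_{i+1}·y_i:
  35, 47, 46, 6, 42  ⇒  2A = 176, A = 88.
Then Σ (x_i + x_{i+1})·c_i = 356, so x̄ = 356 / (6·88) = 89/132.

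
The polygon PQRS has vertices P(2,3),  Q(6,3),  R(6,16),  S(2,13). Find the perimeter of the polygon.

|PQ| = √((4)² + (0)²) = √16 = 4
|QR| = √((0)² + (13)²) = √169 = 13
|RS| = √((-4)² + (-3)²) = √25 = 5
|SP| = √((0)² + (-10)²) = √100 = 10
Perimeter = 4 + 13 + 5 + 10 = 32.

32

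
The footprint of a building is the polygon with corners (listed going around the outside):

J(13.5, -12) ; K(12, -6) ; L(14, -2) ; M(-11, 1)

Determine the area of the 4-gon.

116.75

Σ = (63) + (60) + (-8) + (118.5) = 233.5
Area = |Σ|/2 = 116.75.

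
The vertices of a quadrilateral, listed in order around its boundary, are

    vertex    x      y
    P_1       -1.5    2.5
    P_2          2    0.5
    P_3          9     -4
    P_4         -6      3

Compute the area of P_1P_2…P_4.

12.875

Apply Gauss's area formula: 2A = Σ (x_i·y_{i+1} − x_{i+1}·y_i), indices taken mod 4.
Σ = (-5.75) + (-12.5) + (3) + (-10.5) = -25.75
Area = |Σ|/2 = 12.875.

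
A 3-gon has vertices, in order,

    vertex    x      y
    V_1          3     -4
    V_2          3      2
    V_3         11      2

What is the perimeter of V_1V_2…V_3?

24

|V_1V_2| = √((0)² + (6)²) = √36 = 6
|V_2V_3| = √((8)² + (0)²) = √64 = 8
|V_3V_1| = √((-8)² + (-6)²) = √100 = 10
Perimeter = 6 + 8 + 10 = 24.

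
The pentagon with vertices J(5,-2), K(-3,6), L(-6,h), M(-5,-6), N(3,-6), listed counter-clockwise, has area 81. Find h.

-3

Write out the shoelace sum; only the two edges meeting at L involve h:
2·Area = [((-3)·h − (-6)·6) + ((-6)·(-6) − (-5)·h)] + 96
       = 2·h + 168 = 162
⇒ h = -3.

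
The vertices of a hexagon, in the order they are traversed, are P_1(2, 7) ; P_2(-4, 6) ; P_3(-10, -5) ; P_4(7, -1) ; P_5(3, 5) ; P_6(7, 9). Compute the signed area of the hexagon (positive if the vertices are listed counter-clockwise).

113

Apply the shoelace (surveyor's) formula: 2A = Σ (x_i·y_{i+1} − x_{i+1}·y_i), indices taken mod 6.
Cross-terms: 40, 80, 45, 38, -8, 31  ⇒  Σ = 226
Signed area = Σ/2 = 113 (positive ⇒ counter-clockwise traversal).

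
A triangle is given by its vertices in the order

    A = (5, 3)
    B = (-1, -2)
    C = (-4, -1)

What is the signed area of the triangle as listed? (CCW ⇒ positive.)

Apply the shoelace formula: 2A = Σ (x_i·y_{i+1} − x_{i+1}·y_i), indices taken mod 3.
A→B: (5)(-2) − (-1)(3) = -7
B→C: (-1)(-1) − (-4)(-2) = -7
C→A: (-4)(3) − (5)(-1) = -7
Σ = -21
Signed area = Σ/2 = -10.5 (negative ⇒ clockwise traversal).

-10.5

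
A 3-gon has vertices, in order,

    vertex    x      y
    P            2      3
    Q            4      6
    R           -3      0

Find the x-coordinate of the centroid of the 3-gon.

Apply the shoelace (surveyor's) formula. First the cross-terms c_i = x_i·y_{i+1} − x_{i+1}·y_i:
  0, 18, -9  ⇒  2A = 9, A = 4.5.
Then Σ (x_i + x_{i+1})·c_i = 27, so x̄ = 27 / (6·4.5) = 1.

1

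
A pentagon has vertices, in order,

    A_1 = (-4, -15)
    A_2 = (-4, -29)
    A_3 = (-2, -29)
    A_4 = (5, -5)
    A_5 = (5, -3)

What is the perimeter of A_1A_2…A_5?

|A_1A_2| = √((0)² + (-14)²) = √196 = 14
|A_2A_3| = √((2)² + (0)²) = √4 = 2
|A_3A_4| = √((7)² + (24)²) = √625 = 25
|A_4A_5| = √((0)² + (2)²) = √4 = 2
|A_5A_1| = √((-9)² + (-12)²) = √225 = 15
Perimeter = 14 + 2 + 25 + 2 + 15 = 58.

58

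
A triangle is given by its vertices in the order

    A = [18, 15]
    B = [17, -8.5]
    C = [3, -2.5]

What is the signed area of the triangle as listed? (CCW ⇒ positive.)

Apply the shoelace (surveyor's) formula: 2A = Σ (x_i·y_{i+1} − x_{i+1}·y_i), indices taken mod 3.
Σ = (-408) + (-17) + (90) = -335
Signed area = Σ/2 = -167.5 (negative ⇒ clockwise traversal).

-167.5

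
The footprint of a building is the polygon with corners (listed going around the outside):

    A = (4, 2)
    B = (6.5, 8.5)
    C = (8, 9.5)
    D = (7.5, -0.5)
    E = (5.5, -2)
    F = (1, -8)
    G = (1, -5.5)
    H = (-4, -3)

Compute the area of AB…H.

Apply the shoelace formula: 2A = Σ (x_i·y_{i+1} − x_{i+1}·y_i), indices taken mod 8.
A→B: (4)(8.5) − (6.5)(2) = 21
B→C: (6.5)(9.5) − (8)(8.5) = -6.25
C→D: (8)(-0.5) − (7.5)(9.5) = -75.25
D→E: (7.5)(-2) − (5.5)(-0.5) = -12.25
E→F: (5.5)(-8) − (1)(-2) = -42
F→G: (1)(-5.5) − (1)(-8) = 2.5
G→H: (1)(-3) − (-4)(-5.5) = -25
H→A: (-4)(2) − (4)(-3) = 4
Σ = -133.25
Area = |Σ|/2 = 66.625.

66.625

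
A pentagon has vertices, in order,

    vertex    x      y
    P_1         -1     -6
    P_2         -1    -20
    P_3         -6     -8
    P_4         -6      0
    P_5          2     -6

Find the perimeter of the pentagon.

48

|P_1P_2| = √((0)² + (-14)²) = √196 = 14
|P_2P_3| = √((-5)² + (12)²) = √169 = 13
|P_3P_4| = √((0)² + (8)²) = √64 = 8
|P_4P_5| = √((8)² + (-6)²) = √100 = 10
|P_5P_1| = √((-3)² + (0)²) = √9 = 3
Perimeter = 14 + 13 + 8 + 10 + 3 = 48.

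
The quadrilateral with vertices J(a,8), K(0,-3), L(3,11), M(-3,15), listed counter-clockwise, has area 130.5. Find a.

The doubled signed area Σ (x_i y_{i+1} − x_{i+1} y_i) is linear in a.
With a=0 it equals 63; the coefficient of a is -18 (from the two edges through J).
So -18·a + 63 = 2·130.5 = 261 ⇒ a = -11.

-11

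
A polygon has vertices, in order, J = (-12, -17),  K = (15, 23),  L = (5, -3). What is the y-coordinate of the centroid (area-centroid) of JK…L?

1

Apply the shoelace formula. First the cross-terms c_i = x_i·y_{i+1} − x_{i+1}·y_i:
  -21, -160, -121  ⇒  2A = -302, A = -151.
Then Σ (y_i + y_{i+1})·c_i = -906, so ȳ = -906 / (6·(-151)) = 1.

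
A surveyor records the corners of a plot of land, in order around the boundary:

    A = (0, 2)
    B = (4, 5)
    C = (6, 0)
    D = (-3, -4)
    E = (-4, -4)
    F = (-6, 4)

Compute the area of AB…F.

A→B: (0)(5) − (4)(2) = -8
B→C: (4)(0) − (6)(5) = -30
C→D: (6)(-4) − (-3)(0) = -24
D→E: (-3)(-4) − (-4)(-4) = -4
E→F: (-4)(4) − (-6)(-4) = -40
F→A: (-6)(2) − (0)(4) = -12
Σ = -118
Area = |Σ|/2 = 59.

59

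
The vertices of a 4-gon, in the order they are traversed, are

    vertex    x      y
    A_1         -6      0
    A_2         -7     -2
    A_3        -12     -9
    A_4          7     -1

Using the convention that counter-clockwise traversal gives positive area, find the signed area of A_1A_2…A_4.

60

Apply the shoelace (surveyor's) formula: 2A = Σ (x_i·y_{i+1} − x_{i+1}·y_i), indices taken mod 4.
A_1→A_2: (-6)(-2) − (-7)(0) = 12
A_2→A_3: (-7)(-9) − (-12)(-2) = 39
A_3→A_4: (-12)(-1) − (7)(-9) = 75
A_4→A_1: (7)(0) − (-6)(-1) = -6
Σ = 120
Signed area = Σ/2 = 60 (positive ⇒ counter-clockwise traversal).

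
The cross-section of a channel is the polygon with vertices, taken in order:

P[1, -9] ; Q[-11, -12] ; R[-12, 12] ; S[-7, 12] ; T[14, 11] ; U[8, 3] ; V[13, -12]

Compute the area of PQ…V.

489

Apply the shoelace formula: 2A = Σ (x_i·y_{i+1} − x_{i+1}·y_i), indices taken mod 7.
Cross-terms: -111, -276, -60, -245, -46, -135, -105  ⇒  Σ = -978
Area = |Σ|/2 = 489.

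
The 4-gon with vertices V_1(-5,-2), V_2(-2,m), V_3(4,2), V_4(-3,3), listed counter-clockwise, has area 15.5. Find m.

The doubled signed area Σ (x_i y_{i+1} − x_{i+1} y_i) is linear in m.
With m=0 it equals 31; the coefficient of m is -9 (from the two edges through V_2).
So -9·m + 31 = 2·15.5 = 31 ⇒ m = 0.

0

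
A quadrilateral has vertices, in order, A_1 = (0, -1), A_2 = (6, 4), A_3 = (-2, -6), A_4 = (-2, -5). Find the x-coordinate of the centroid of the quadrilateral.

12/11

Apply Gauss's area formula. First the cross-terms c_i = x_i·y_{i+1} − x_{i+1}·y_i:
  6, -28, -2, 2  ⇒  2A = -22, A = -11.
Then Σ (x_i + x_{i+1})·c_i = -72, so x̄ = -72 / (6·(-11)) = 12/11.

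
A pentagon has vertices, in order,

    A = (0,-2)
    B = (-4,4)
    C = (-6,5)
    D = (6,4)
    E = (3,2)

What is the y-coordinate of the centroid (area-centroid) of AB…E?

Apply Gauss's area formula. First the cross-terms c_i = x_i·y_{i+1} − x_{i+1}·y_i:
  -8, 4, -54, 0, -6  ⇒  2A = -64, A = -32.
Then Σ (y_i + y_{i+1})·c_i = -466, so ȳ = -466 / (6·(-32)) = 233/96.

233/96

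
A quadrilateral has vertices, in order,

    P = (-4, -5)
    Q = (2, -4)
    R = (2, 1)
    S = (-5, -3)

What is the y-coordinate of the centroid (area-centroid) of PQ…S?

Apply the shoelace (surveyor's) formula. First the cross-terms c_i = x_i·y_{i+1} − x_{i+1}·y_i:
  26, 10, -1, 13  ⇒  2A = 48, A = 24.
Then Σ (y_i + y_{i+1})·c_i = -366, so ȳ = -366 / (6·24) = -61/24.

-61/24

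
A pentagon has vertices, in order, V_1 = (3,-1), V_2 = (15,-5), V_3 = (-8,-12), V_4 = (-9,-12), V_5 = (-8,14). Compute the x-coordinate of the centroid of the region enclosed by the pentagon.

-326/183

Apply the surveyor's formula. First the cross-terms c_i = x_i·y_{i+1} − x_{i+1}·y_i:
  0, -220, -12, -222, -34  ⇒  2A = -488, A = -244.
Then Σ (x_i + x_{i+1})·c_i = 2608, so x̄ = 2608 / (6·(-244)) = -326/183.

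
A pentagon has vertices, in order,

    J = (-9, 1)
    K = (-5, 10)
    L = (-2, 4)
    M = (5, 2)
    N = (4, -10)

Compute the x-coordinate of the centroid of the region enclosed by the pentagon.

-342/253

Apply the shoelace formula. First the cross-terms c_i = x_i·y_{i+1} − x_{i+1}·y_i:
  -85, 0, -24, -58, -86  ⇒  2A = -253, A = -126.5.
Then Σ (x_i + x_{i+1})·c_i = 1026, so x̄ = 1026 / (6·(-126.5)) = -342/253.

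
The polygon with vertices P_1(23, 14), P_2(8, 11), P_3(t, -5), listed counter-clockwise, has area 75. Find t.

-22

Write out the shoelace sum; only the two edges meeting at P_3 involve t:
2·Area = [(8·(-5) − t·11) + (t·14 − 23·(-5))] + 141
       = 3·t + 216 = 150
⇒ t = -22.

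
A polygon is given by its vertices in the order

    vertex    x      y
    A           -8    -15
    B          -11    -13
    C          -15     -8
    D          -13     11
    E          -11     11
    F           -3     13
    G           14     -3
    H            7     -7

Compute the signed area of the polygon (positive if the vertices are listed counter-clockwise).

Apply the surveyor's formula: 2A = Σ (x_i·y_{i+1} − x_{i+1}·y_i), indices taken mod 8.
Cross-terms: -61, -107, -269, -22, -110, -173, -77, -161  ⇒  Σ = -980
Signed area = Σ/2 = -490 (negative ⇒ clockwise traversal).

-490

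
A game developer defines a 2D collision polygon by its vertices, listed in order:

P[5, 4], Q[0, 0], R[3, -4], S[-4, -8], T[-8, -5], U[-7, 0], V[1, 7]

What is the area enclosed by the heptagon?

Σ = (0) + (0) + (-40) + (-44) + (-35) + (-49) + (-31) = -199
Area = |Σ|/2 = 99.5.

99.5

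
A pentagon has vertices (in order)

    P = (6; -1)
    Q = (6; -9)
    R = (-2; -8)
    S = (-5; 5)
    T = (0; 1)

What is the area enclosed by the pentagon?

87.5

Apply the shoelace formula: 2A = Σ (x_i·y_{i+1} − x_{i+1}·y_i), indices taken mod 5.
Σ = (-48) + (-66) + (-50) + (-5) + (-6) = -175
Area = |Σ|/2 = 87.5.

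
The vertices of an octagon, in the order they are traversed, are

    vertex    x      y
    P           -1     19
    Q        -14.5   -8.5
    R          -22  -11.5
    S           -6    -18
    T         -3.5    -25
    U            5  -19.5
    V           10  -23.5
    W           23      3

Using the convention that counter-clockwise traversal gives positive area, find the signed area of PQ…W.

979.5

P→Q: (-1)(-8.5) − (-14.5)(19) = 284
Q→R: (-14.5)(-11.5) − (-22)(-8.5) = -20.25
R→S: (-22)(-18) − (-6)(-11.5) = 327
S→T: (-6)(-25) − (-3.5)(-18) = 87
T→U: (-3.5)(-19.5) − (5)(-25) = 193.25
U→V: (5)(-23.5) − (10)(-19.5) = 77.5
V→W: (10)(3) − (23)(-23.5) = 570.5
W→P: (23)(19) − (-1)(3) = 440
Σ = 1959
Signed area = Σ/2 = 979.5 (positive ⇒ counter-clockwise traversal).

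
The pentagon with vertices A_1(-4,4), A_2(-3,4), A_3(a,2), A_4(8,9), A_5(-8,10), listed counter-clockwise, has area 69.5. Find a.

The doubled signed area Σ (x_i y_{i+1} − x_{i+1} y_i) is linear in a.
With a=0 it equals 134; the coefficient of a is 5 (from the two edges through A_3).
So 5·a + 134 = 2·69.5 = 139 ⇒ a = 1.

1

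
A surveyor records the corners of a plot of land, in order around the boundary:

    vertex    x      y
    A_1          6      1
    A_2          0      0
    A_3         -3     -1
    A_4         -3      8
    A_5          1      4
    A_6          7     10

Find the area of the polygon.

Σ = (0) + (0) + (-27) + (-20) + (-18) + (-53) = -118
Area = |Σ|/2 = 59.

59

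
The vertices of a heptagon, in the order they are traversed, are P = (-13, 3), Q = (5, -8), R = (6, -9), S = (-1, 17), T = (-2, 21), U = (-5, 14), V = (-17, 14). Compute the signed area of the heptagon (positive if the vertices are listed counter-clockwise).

287

Apply Gauss's area formula: 2A = Σ (x_i·y_{i+1} − x_{i+1}·y_i), indices taken mod 7.
Σ = (89) + (3) + (93) + (13) + (77) + (168) + (131) = 574
Signed area = Σ/2 = 287 (positive ⇒ counter-clockwise traversal).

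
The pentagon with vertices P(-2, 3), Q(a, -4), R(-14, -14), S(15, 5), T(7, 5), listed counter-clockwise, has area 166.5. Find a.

-10

Write out the shoelace sum; only the two edges meeting at Q involve a:
2·Area = [((-2)·(-4) − a·3) + (a·(-14) − (-14)·(-4))] + 211
       = -17·a + 163 = 333
⇒ a = -10.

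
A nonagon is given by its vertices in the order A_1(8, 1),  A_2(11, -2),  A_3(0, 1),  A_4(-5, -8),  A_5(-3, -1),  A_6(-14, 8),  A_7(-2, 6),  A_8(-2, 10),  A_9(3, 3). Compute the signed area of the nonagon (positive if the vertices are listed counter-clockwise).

-100.5

Apply the shoelace (surveyor's) formula: 2A = Σ (x_i·y_{i+1} − x_{i+1}·y_i), indices taken mod 9.
Σ = (-27) + (11) + (5) + (-19) + (-38) + (-68) + (-8) + (-36) + (-21) = -201
Signed area = Σ/2 = -100.5 (negative ⇒ clockwise traversal).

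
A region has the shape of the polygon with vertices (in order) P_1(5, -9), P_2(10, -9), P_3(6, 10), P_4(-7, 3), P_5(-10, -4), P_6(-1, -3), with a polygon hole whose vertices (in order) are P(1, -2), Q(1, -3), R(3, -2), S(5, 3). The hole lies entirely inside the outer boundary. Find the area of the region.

Outer boundary:
Σ = (45) + (154) + (88) + (58) + (26) + (24) = 395
Area = |Σ|/2 = 197.5.
Hole:
Apply Gauss's area formula: 2A = Σ (x_i·y_{i+1} − x_{i+1}·y_i), indices taken mod 4.
P→Q: (1)(-3) − (1)(-2) = -1
Q→R: (1)(-2) − (3)(-3) = 7
R→S: (3)(3) − (5)(-2) = 19
S→P: (5)(-2) − (1)(3) = -13
Σ = 12
Area = |Σ|/2 = 6.
Net area = 197.5 − 6 = 191.5.

191.5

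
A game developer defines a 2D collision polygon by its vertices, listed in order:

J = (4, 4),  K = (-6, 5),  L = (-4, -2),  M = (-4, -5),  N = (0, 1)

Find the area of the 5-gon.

Apply the shoelace (surveyor's) formula: 2A = Σ (x_i·y_{i+1} − x_{i+1}·y_i), indices taken mod 5.
Σ = (44) + (32) + (12) + (-4) + (-4) = 80
Area = |Σ|/2 = 40.

40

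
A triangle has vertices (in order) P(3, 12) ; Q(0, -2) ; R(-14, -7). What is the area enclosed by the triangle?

Cross-terms: -6, -28, -147  ⇒  Σ = -181
Area = |Σ|/2 = 90.5.

90.5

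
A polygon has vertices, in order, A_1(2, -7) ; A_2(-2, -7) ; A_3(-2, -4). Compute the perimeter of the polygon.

12

|A_1A_2| = √((-4)² + (0)²) = √16 = 4
|A_2A_3| = √((0)² + (3)²) = √9 = 3
|A_3A_1| = √((4)² + (-3)²) = √25 = 5
Perimeter = 4 + 3 + 5 = 12.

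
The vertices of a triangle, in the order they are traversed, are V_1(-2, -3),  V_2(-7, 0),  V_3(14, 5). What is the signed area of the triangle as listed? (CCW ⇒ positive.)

-44

Σ = (-21) + (-35) + (-32) = -88
Signed area = Σ/2 = -44 (negative ⇒ clockwise traversal).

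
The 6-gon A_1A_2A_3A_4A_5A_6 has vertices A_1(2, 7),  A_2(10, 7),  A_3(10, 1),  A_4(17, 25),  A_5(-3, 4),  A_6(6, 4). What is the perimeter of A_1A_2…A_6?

|A_1A_2| = √((8)² + (0)²) = √64 = 8
|A_2A_3| = √((0)² + (-6)²) = √36 = 6
|A_3A_4| = √((7)² + (24)²) = √625 = 25
|A_4A_5| = √((-20)² + (-21)²) = √841 = 29
|A_5A_6| = √((9)² + (0)²) = √81 = 9
|A_6A_1| = √((-4)² + (3)²) = √25 = 5
Perimeter = 8 + 6 + 25 + 29 + 9 + 5 = 82.

82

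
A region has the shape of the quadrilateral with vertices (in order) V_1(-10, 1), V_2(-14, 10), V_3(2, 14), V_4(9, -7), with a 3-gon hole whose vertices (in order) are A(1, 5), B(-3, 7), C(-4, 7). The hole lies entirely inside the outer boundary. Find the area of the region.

250.5

Outer boundary:
Apply Gauss's area formula: 2A = Σ (x_i·y_{i+1} − x_{i+1}·y_i), indices taken mod 4.
V_1→V_2: (-10)(10) − (-14)(1) = -86
V_2→V_3: (-14)(14) − (2)(10) = -216
V_3→V_4: (2)(-7) − (9)(14) = -140
V_4→V_1: (9)(1) − (-10)(-7) = -61
Σ = -503
Area = |Σ|/2 = 251.5.
Hole:
Σ = (22) + (7) + (-27) = 2
Area = |Σ|/2 = 1.
Net area = 251.5 − 1 = 250.5.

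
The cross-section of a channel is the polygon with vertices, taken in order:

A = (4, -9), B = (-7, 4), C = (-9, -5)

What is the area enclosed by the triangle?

62.5

A→B: (4)(4) − (-7)(-9) = -47
B→C: (-7)(-5) − (-9)(4) = 71
C→A: (-9)(-9) − (4)(-5) = 101
Σ = 125
Area = |Σ|/2 = 62.5.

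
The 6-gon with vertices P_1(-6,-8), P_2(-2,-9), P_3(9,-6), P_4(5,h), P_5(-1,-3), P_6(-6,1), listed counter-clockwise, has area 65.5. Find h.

-5

The doubled signed area Σ (x_i y_{i+1} − x_{i+1} y_i) is linear in h.
With h=0 it equals 181; the coefficient of h is 10 (from the two edges through P_4).
So 10·h + 181 = 2·65.5 = 131 ⇒ h = -5.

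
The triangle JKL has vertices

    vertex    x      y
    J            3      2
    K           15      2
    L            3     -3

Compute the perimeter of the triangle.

30

|JK| = √((12)² + (0)²) = √144 = 12
|KL| = √((-12)² + (-5)²) = √169 = 13
|LJ| = √((0)² + (5)²) = √25 = 5
Perimeter = 12 + 13 + 5 = 30.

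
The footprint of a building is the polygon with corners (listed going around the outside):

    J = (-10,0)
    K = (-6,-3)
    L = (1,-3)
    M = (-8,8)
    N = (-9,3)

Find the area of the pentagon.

Apply the surveyor's formula: 2A = Σ (x_i·y_{i+1} − x_{i+1}·y_i), indices taken mod 5.
Σ = (30) + (21) + (-16) + (48) + (30) = 113
Area = |Σ|/2 = 56.5.

56.5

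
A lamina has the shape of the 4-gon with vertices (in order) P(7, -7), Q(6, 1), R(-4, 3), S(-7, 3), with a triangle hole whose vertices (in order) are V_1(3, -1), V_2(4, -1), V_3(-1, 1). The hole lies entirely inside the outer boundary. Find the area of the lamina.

Outer boundary:
Apply the shoelace (surveyor's) formula: 2A = Σ (x_i·y_{i+1} − x_{i+1}·y_i), indices taken mod 4.
Σ = (49) + (22) + (9) + (28) = 108
Area = |Σ|/2 = 54.
Hole:
V_1→V_2: (3)(-1) − (4)(-1) = 1
V_2→V_3: (4)(1) − (-1)(-1) = 3
V_3→V_1: (-1)(-1) − (3)(1) = -2
Σ = 2
Area = |Σ|/2 = 1.
Net area = 54 − 1 = 53.

53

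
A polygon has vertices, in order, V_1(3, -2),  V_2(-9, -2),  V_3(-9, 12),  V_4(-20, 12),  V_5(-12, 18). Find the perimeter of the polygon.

|V_1V_2| = √((-12)² + (0)²) = √144 = 12
|V_2V_3| = √((0)² + (14)²) = √196 = 14
|V_3V_4| = √((-11)² + (0)²) = √121 = 11
|V_4V_5| = √((8)² + (6)²) = √100 = 10
|V_5V_1| = √((15)² + (-20)²) = √625 = 25
Perimeter = 12 + 14 + 11 + 10 + 25 = 72.

72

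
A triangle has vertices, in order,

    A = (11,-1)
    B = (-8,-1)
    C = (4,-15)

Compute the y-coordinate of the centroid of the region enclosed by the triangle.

Apply the shoelace (surveyor's) formula. First the cross-terms c_i = x_i·y_{i+1} − x_{i+1}·y_i:
  -19, 124, 161  ⇒  2A = 266, A = 133.
Then Σ (y_i + y_{i+1})·c_i = -4522, so ȳ = -4522 / (6·133) = -17/3.

-17/3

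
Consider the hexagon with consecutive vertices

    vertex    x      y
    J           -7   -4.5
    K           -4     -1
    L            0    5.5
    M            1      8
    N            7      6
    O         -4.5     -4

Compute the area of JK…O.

Σ = (-11) + (-22) + (-5.5) + (-50) + (-1) + (-7.75) = -97.25
Area = |Σ|/2 = 48.625.

48.625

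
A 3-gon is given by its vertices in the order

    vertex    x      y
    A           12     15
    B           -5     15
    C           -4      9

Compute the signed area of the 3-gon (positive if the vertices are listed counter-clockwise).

51

Apply the surveyor's formula: 2A = Σ (x_i·y_{i+1} − x_{i+1}·y_i), indices taken mod 3.
Σ = (255) + (15) + (-168) = 102
Signed area = Σ/2 = 51 (positive ⇒ counter-clockwise traversal).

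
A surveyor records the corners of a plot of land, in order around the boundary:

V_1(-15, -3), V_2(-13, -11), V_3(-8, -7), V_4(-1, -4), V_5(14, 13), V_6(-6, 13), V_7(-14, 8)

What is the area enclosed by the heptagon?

Apply Gauss's area formula: 2A = Σ (x_i·y_{i+1} − x_{i+1}·y_i), indices taken mod 7.
Cross-terms: 126, 3, 25, 43, 260, 134, 162  ⇒  Σ = 753
Area = |Σ|/2 = 376.5.

376.5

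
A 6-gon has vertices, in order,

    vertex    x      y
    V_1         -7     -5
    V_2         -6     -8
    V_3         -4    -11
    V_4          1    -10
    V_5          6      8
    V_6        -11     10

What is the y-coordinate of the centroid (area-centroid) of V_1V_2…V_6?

183/226

Apply the shoelace formula. First the cross-terms c_i = x_i·y_{i+1} − x_{i+1}·y_i:
  26, 34, 51, 68, 148, 125  ⇒  2A = 452, A = 226.
Then Σ (y_i + y_{i+1})·c_i = 1098, so ȳ = 1098 / (6·226) = 183/226.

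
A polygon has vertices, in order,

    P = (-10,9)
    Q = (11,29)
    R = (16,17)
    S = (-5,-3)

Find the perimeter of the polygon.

|PQ| = √((21)² + (20)²) = √841 = 29
|QR| = √((5)² + (-12)²) = √169 = 13
|RS| = √((-21)² + (-20)²) = √841 = 29
|SP| = √((-5)² + (12)²) = √169 = 13
Perimeter = 29 + 13 + 29 + 13 = 84.

84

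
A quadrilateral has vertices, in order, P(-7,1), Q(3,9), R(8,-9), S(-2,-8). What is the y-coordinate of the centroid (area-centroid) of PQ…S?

Apply the shoelace (surveyor's) formula. First the cross-terms c_i = x_i·y_{i+1} − x_{i+1}·y_i:
  -66, -99, -82, -58  ⇒  2A = -305, A = -152.5.
Then Σ (y_i + y_{i+1})·c_i = 1140, so ȳ = 1140 / (6·(-152.5)) = -76/61.

-76/61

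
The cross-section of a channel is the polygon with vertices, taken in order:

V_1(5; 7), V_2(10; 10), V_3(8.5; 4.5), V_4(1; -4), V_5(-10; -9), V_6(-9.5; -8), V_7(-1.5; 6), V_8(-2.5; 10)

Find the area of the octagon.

144.75

Cross-terms: -20, -40, -38.5, -49, -5.5, -69, 0, -67.5  ⇒  Σ = -289.5
Area = |Σ|/2 = 144.75.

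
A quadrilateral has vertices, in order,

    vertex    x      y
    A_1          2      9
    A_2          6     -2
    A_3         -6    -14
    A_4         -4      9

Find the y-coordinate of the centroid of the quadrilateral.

-118/159

Apply the shoelace (surveyor's) formula. First the cross-terms c_i = x_i·y_{i+1} − x_{i+1}·y_i:
  -58, -96, -110, -54  ⇒  2A = -318, A = -159.
Then Σ (y_i + y_{i+1})·c_i = 708, so ȳ = 708 / (6·(-159)) = -118/159.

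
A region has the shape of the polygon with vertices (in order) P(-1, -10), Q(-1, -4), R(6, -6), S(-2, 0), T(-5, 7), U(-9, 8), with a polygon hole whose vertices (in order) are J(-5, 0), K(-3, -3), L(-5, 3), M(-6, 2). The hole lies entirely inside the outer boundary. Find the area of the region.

Outer boundary:
Cross-terms: -6, 30, -12, -14, 23, 98  ⇒  Σ = 119
Area = |Σ|/2 = 59.5.
Hole:
J→K: (-5)(-3) − (-3)(0) = 15
K→L: (-3)(3) − (-5)(-3) = -24
L→M: (-5)(2) − (-6)(3) = 8
M→J: (-6)(0) − (-5)(2) = 10
Σ = 9
Area = |Σ|/2 = 4.5.
Net area = 59.5 − 4.5 = 55.

55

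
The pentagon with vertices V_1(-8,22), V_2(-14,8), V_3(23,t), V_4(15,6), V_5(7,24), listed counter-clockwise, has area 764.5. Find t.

-23

The doubled signed area Σ (x_i y_{i+1} − x_{i+1} y_i) is linear in t.
With t=0 it equals 862; the coefficient of t is -29 (from the two edges through V_3).
So -29·t + 862 = 2·764.5 = 1529 ⇒ t = -23.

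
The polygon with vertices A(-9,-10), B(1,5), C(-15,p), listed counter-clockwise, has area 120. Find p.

The doubled signed area Σ (x_i y_{i+1} − x_{i+1} y_i) is linear in p.
With p=0 it equals 190; the coefficient of p is 10 (from the two edges through C).
So 10·p + 190 = 2·120 = 240 ⇒ p = 5.

5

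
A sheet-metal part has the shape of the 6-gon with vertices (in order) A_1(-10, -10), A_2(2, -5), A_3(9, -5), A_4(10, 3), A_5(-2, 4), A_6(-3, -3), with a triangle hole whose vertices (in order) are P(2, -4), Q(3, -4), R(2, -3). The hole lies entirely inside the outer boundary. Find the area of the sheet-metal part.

Outer boundary:
Cross-terms: 70, 35, 77, 46, 18, 0  ⇒  Σ = 246
Area = |Σ|/2 = 123.
Hole:
Cross-terms: 4, -1, -2  ⇒  Σ = 1
Area = |Σ|/2 = 0.5.
Net area = 123 − 0.5 = 122.5.

122.5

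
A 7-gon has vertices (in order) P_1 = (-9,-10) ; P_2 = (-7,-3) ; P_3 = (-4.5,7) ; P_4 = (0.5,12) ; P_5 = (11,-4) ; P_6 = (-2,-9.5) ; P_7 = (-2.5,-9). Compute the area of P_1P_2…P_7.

235.625

Apply Gauss's area formula: 2A = Σ (x_i·y_{i+1} − x_{i+1}·y_i), indices taken mod 7.
P_1→P_2: (-9)(-3) − (-7)(-10) = -43
P_2→P_3: (-7)(7) − (-4.5)(-3) = -62.5
P_3→P_4: (-4.5)(12) − (0.5)(7) = -57.5
P_4→P_5: (0.5)(-4) − (11)(12) = -134
P_5→P_6: (11)(-9.5) − (-2)(-4) = -112.5
P_6→P_7: (-2)(-9) − (-2.5)(-9.5) = -5.75
P_7→P_1: (-2.5)(-10) − (-9)(-9) = -56
Σ = -471.25
Area = |Σ|/2 = 235.625.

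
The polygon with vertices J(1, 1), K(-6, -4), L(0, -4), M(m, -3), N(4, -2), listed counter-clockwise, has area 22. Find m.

0

The doubled signed area Σ (x_i y_{i+1} − x_{i+1} y_i) is linear in m.
With m=0 it equals 44; the coefficient of m is 2 (from the two edges through M).
So 2·m + 44 = 2·22 = 44 ⇒ m = 0.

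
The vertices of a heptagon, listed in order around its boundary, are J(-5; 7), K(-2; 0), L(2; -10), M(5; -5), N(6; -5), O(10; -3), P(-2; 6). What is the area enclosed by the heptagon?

90.5

Σ = (14) + (20) + (40) + (5) + (32) + (54) + (16) = 181
Area = |Σ|/2 = 90.5.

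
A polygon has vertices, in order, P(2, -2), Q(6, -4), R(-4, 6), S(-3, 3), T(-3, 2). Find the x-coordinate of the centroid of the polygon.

2/21

Apply Gauss's area formula. First the cross-terms c_i = x_i·y_{i+1} − x_{i+1}·y_i:
  4, 20, 6, 3, 2  ⇒  2A = 35, A = 17.5.
Then Σ (x_i + x_{i+1})·c_i = 10, so x̄ = 10 / (6·17.5) = 2/21.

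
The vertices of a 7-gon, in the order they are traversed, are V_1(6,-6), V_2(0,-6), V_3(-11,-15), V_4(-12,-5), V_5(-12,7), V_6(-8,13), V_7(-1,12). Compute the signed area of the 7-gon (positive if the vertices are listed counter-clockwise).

-310

Apply Gauss's area formula: 2A = Σ (x_i·y_{i+1} − x_{i+1}·y_i), indices taken mod 7.
Cross-terms: -36, -66, -125, -144, -100, -83, -66  ⇒  Σ = -620
Signed area = Σ/2 = -310 (negative ⇒ clockwise traversal).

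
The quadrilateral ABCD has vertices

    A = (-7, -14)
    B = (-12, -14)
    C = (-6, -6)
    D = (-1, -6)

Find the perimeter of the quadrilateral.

|AB| = √((-5)² + (0)²) = √25 = 5
|BC| = √((6)² + (8)²) = √100 = 10
|CD| = √((5)² + (0)²) = √25 = 5
|DA| = √((-6)² + (-8)²) = √100 = 10
Perimeter = 5 + 10 + 5 + 10 = 30.

30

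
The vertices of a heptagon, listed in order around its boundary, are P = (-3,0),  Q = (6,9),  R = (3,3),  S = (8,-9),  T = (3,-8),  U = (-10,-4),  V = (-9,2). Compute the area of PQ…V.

133

Σ = (-27) + (-9) + (-51) + (-37) + (-92) + (-56) + (6) = -266
Area = |Σ|/2 = 133.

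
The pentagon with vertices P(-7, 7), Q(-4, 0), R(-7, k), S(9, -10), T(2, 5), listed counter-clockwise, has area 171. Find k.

-10

The doubled signed area Σ (x_i y_{i+1} − x_{i+1} y_i) is linear in k.
With k=0 it equals 212; the coefficient of k is -13 (from the two edges through R).
So -13·k + 212 = 2·171 = 342 ⇒ k = -10.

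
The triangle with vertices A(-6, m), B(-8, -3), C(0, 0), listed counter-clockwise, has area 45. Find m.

The doubled signed area Σ (x_i y_{i+1} − x_{i+1} y_i) is linear in m.
With m=0 it equals 18; the coefficient of m is 8 (from the two edges through A).
So 8·m + 18 = 2·45 = 90 ⇒ m = 9.

9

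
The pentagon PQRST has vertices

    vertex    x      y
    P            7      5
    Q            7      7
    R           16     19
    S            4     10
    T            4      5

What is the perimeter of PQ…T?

|PQ| = √((0)² + (2)²) = √4 = 2
|QR| = √((9)² + (12)²) = √225 = 15
|RS| = √((-12)² + (-9)²) = √225 = 15
|ST| = √((0)² + (-5)²) = √25 = 5
|TP| = √((3)² + (0)²) = √9 = 3
Perimeter = 2 + 15 + 15 + 5 + 3 = 40.

40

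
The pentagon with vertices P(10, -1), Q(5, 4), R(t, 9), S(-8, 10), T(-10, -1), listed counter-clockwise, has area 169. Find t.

8

Write out the shoelace sum; only the two edges meeting at R involve t:
2·Area = [(5·9 − t·4) + (t·10 − (-8)·9)] + 173
       = 6·t + 290 = 338
⇒ t = 8.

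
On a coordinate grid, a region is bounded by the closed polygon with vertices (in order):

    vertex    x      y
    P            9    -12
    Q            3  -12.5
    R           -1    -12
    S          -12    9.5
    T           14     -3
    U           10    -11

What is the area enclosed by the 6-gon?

Apply the shoelace (surveyor's) formula: 2A = Σ (x_i·y_{i+1} − x_{i+1}·y_i), indices taken mod 6.
P→Q: (9)(-12.5) − (3)(-12) = -76.5
Q→R: (3)(-12) − (-1)(-12.5) = -48.5
R→S: (-1)(9.5) − (-12)(-12) = -153.5
S→T: (-12)(-3) − (14)(9.5) = -97
T→U: (14)(-11) − (10)(-3) = -124
U→P: (10)(-12) − (9)(-11) = -21
Σ = -520.5
Area = |Σ|/2 = 260.25.

260.25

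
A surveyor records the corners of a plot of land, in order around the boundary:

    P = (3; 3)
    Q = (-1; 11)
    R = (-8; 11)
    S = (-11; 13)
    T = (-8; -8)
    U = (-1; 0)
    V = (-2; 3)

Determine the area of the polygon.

148

Apply the shoelace formula: 2A = Σ (x_i·y_{i+1} − x_{i+1}·y_i), indices taken mod 7.
Σ = (36) + (77) + (17) + (192) + (-8) + (-3) + (-15) = 296
Area = |Σ|/2 = 148.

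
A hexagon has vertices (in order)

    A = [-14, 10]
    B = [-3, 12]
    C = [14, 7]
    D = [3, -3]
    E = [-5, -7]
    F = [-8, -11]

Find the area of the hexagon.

Apply Gauss's area formula: 2A = Σ (x_i·y_{i+1} − x_{i+1}·y_i), indices taken mod 6.
A→B: (-14)(12) − (-3)(10) = -138
B→C: (-3)(7) − (14)(12) = -189
C→D: (14)(-3) − (3)(7) = -63
D→E: (3)(-7) − (-5)(-3) = -36
E→F: (-5)(-11) − (-8)(-7) = -1
F→A: (-8)(10) − (-14)(-11) = -234
Σ = -661
Area = |Σ|/2 = 330.5.

330.5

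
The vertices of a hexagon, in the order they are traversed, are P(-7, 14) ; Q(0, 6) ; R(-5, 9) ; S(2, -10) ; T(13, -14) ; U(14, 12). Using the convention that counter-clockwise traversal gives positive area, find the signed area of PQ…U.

377

Cross-terms: -42, 30, 32, 102, 352, 280  ⇒  Σ = 754
Signed area = Σ/2 = 377 (positive ⇒ counter-clockwise traversal).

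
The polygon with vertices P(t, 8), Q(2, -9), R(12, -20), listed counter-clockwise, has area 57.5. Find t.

-3

Write out the shoelace sum; only the two edges meeting at P involve t:
2·Area = [(12·8 − t·(-20)) + (t·(-9) − 2·8)] + 68
       = 11·t + 148 = 115
⇒ t = -3.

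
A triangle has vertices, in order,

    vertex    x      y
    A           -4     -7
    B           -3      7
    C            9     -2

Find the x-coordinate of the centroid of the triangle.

Apply the shoelace (surveyor's) formula. First the cross-terms c_i = x_i·y_{i+1} − x_{i+1}·y_i:
  -49, -57, -71  ⇒  2A = -177, A = -88.5.
Then Σ (x_i + x_{i+1})·c_i = -354, so x̄ = -354 / (6·(-88.5)) = 2/3.

2/3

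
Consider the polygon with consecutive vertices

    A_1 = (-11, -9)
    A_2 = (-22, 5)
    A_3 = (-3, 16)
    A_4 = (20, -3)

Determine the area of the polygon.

557

Cross-terms: -253, -337, -311, -213  ⇒  Σ = -1114
Area = |Σ|/2 = 557.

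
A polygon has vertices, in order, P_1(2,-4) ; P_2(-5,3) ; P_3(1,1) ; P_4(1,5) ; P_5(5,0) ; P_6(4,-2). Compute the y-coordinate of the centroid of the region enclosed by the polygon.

Apply the shoelace (surveyor's) formula. First the cross-terms c_i = x_i·y_{i+1} − x_{i+1}·y_i:
  -14, -8, 4, -25, -10, -12  ⇒  2A = -65, A = -32.5.
Then Σ (y_i + y_{i+1})·c_i = -27, so ȳ = -27 / (6·(-32.5)) = 9/65.

9/65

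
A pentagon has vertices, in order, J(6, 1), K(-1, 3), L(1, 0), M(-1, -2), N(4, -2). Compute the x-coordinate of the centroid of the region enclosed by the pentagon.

2.375

Apply Gauss's area formula. First the cross-terms c_i = x_i·y_{i+1} − x_{i+1}·y_i:
  19, -3, -2, 10, 16  ⇒  2A = 40, A = 20.
Then Σ (x_i + x_{i+1})·c_i = 285, so x̄ = 285 / (6·20) = 2.375.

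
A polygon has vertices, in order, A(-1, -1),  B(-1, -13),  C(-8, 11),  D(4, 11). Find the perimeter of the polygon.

|AB| = √((0)² + (-12)²) = √144 = 12
|BC| = √((-7)² + (24)²) = √625 = 25
|CD| = √((12)² + (0)²) = √144 = 12
|DA| = √((-5)² + (-12)²) = √169 = 13
Perimeter = 12 + 25 + 12 + 13 = 62.

62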